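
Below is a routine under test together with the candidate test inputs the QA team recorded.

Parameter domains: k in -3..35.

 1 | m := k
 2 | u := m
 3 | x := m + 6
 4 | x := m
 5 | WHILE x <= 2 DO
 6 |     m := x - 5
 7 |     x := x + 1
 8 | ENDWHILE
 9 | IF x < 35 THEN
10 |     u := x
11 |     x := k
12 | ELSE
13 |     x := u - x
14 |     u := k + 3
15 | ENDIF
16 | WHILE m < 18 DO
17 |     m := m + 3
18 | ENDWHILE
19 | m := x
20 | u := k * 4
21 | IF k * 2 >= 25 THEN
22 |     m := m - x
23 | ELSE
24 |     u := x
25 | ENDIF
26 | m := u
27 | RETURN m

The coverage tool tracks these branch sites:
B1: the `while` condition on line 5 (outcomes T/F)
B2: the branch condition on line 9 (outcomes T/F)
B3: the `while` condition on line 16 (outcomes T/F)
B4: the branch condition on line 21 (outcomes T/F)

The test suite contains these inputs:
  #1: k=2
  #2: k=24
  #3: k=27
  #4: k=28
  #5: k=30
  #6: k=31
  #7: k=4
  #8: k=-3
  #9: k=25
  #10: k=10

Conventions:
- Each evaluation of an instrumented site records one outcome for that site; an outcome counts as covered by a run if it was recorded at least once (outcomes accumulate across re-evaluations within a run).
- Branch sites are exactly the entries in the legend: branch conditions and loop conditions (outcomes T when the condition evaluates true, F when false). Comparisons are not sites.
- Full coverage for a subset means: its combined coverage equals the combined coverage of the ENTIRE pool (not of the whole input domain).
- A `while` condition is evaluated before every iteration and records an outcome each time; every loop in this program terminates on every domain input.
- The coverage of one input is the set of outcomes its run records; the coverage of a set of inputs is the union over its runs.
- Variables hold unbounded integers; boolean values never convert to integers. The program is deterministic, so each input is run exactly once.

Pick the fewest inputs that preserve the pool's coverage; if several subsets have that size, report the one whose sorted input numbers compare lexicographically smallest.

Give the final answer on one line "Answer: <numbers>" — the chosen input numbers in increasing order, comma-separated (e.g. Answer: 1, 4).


input #1, k=2: events B1->T, B1->F, B2->T, B3->T, B3->T, B3->T, B3->T, B3->T, B3->T, B3->T, B3->F, B4->F; outcomes B1=T, B1=F, B2=T, B3=T, B3=F, B4=F
input #2, k=24: events B1->F, B2->T, B3->F, B4->T; outcomes B1=F, B2=T, B3=F, B4=T
input #3, k=27: events B1->F, B2->T, B3->F, B4->T; outcomes B1=F, B2=T, B3=F, B4=T
input #4, k=28: events B1->F, B2->T, B3->F, B4->T; outcomes B1=F, B2=T, B3=F, B4=T
input #5, k=30: events B1->F, B2->T, B3->F, B4->T; outcomes B1=F, B2=T, B3=F, B4=T
input #6, k=31: events B1->F, B2->T, B3->F, B4->T; outcomes B1=F, B2=T, B3=F, B4=T
input #7, k=4: events B1->F, B2->T, B3->T, B3->T, B3->T, B3->T, B3->T, B3->F, B4->F; outcomes B1=F, B2=T, B3=T, B3=F, B4=F
input #8, k=-3: events B1->T, B1->T, B1->T, B1->T, B1->T, B1->T, B1->F, B2->T, B3->T, B3->T, B3->T, B3->T, B3->T, B3->T, ...; outcomes B1=T, B1=F, B2=T, B3=T, B3=F, B4=F
input #9, k=25: events B1->F, B2->T, B3->F, B4->T; outcomes B1=F, B2=T, B3=F, B4=T
input #10, k=10: events B1->F, B2->T, B3->T, B3->T, B3->T, B3->F, B4->F; outcomes B1=F, B2=T, B3=T, B3=F, B4=F
pool-wide coverage (7 outcomes): B1=T, B1=F, B2=T, B3=T, B3=F, B4=T, B4=F
no size-1 subset reaches all 7 outcomes (best union: 6/7)
size 2: inputs {1, 2} cover all 7 outcomes, and no lexicographically smaller subset of this size does
Answer: 1, 2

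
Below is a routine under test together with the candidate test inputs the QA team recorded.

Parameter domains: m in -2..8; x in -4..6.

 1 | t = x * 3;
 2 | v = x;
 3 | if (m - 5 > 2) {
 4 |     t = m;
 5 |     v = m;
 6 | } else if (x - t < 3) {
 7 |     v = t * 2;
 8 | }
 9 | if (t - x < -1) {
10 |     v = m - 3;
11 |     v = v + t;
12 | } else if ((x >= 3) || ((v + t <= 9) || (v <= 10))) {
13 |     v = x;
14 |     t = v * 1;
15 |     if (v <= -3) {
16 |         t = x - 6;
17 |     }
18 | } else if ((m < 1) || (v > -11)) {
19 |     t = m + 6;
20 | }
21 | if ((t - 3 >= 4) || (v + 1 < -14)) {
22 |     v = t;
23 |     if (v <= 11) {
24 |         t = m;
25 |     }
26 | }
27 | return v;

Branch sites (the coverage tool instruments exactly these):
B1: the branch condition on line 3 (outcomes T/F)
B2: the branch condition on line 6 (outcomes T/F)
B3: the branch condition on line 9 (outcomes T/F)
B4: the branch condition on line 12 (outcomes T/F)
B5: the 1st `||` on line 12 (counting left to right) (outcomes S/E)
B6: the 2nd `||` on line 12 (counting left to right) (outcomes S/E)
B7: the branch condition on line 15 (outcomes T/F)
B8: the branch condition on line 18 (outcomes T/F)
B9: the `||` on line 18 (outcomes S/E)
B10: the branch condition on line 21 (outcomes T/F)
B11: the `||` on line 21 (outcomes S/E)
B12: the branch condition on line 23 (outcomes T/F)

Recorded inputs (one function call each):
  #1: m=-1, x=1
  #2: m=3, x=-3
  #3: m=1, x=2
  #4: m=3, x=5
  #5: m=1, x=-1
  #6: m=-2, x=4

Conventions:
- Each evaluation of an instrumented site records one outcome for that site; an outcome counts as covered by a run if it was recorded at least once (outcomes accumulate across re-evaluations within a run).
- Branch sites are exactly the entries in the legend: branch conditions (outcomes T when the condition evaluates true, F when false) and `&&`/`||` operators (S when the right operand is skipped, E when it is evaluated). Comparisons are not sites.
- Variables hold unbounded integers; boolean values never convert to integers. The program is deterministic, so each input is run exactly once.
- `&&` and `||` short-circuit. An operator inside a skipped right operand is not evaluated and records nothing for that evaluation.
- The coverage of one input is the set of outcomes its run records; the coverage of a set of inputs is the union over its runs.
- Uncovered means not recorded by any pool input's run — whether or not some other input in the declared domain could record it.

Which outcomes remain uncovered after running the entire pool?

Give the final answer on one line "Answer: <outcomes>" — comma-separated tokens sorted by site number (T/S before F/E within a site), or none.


#1 (m=-1, x=1) -> covered: B1=F, B2=T, B3=F, B4=T, B5=E, B6=S, B7=F, B10=F, B11=E
#2 (m=3, x=-3) -> covered: B1=F, B2=F, B3=T, B10=F, B11=E
#3 (m=1, x=2) -> covered: B1=F, B2=T, B3=F, B4=F, B5=E, B6=E, B8=T, B9=E, B10=T, B11=S, B12=T
#4 (m=3, x=5) -> covered: B1=F, B2=T, B3=F, B4=T, B5=S, B7=F, B10=F, B11=E
#5 (m=1, x=-1) -> covered: B1=F, B2=T, B3=T, B10=F, B11=E
#6 (m=-2, x=4) -> covered: B1=F, B2=T, B3=F, B4=T, B5=S, B7=F, B10=F, B11=E
union over the pool: B1=F, B2=T, B2=F, B3=T, B3=F, B4=T, B4=F, B5=S, B5=E, B6=S, B6=E, B7=F, B8=T, B9=E, B10=T, B10=F, B11=S, B11=E, B12=T
uncovered (5 of 24): B1=T, B7=T, B8=F, B9=S, B12=F
Answer: B1=T, B7=T, B8=F, B9=S, B12=F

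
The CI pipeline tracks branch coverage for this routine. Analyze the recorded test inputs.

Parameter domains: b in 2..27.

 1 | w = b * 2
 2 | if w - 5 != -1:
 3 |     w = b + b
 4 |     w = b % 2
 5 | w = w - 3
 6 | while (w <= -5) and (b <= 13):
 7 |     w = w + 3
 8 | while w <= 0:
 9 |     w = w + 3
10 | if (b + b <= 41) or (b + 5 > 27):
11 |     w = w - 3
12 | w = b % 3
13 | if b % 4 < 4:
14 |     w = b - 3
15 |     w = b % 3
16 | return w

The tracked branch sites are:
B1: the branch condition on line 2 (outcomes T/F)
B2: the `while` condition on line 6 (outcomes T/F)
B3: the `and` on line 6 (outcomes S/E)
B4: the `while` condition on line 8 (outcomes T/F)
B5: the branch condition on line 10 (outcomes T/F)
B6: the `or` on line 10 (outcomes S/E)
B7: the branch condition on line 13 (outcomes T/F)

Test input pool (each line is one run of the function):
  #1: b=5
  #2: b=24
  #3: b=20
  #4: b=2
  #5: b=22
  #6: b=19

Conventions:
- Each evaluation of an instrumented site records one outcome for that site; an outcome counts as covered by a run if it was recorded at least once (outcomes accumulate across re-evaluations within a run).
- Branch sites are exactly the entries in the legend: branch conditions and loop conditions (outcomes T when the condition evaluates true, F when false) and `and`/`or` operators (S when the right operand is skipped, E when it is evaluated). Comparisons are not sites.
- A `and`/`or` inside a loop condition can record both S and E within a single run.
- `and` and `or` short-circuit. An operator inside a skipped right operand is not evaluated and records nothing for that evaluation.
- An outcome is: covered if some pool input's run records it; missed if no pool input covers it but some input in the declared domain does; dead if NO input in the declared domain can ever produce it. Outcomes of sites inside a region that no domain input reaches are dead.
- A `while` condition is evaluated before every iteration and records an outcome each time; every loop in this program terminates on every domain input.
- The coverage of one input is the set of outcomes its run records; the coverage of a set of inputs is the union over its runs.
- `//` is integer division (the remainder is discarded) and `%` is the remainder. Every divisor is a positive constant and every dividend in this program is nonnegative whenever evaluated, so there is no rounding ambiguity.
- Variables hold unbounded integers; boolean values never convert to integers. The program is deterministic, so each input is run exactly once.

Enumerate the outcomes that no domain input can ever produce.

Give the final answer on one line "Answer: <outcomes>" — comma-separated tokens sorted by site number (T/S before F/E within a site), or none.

running all 26 domain inputs and tallying outcomes:
  B2=T: zero occurrences over every domain input -> dead
  B3=E: zero occurrences over every domain input -> dead
  B7=F: zero occurrences over every domain input -> dead
  reachable outcomes have witnesses, e.g. B1=T (e.g. b=3), B1=F (e.g. b=2), B2=F (e.g. b=2), B3=S (e.g. b=2)

Answer: B2=T, B3=E, B7=F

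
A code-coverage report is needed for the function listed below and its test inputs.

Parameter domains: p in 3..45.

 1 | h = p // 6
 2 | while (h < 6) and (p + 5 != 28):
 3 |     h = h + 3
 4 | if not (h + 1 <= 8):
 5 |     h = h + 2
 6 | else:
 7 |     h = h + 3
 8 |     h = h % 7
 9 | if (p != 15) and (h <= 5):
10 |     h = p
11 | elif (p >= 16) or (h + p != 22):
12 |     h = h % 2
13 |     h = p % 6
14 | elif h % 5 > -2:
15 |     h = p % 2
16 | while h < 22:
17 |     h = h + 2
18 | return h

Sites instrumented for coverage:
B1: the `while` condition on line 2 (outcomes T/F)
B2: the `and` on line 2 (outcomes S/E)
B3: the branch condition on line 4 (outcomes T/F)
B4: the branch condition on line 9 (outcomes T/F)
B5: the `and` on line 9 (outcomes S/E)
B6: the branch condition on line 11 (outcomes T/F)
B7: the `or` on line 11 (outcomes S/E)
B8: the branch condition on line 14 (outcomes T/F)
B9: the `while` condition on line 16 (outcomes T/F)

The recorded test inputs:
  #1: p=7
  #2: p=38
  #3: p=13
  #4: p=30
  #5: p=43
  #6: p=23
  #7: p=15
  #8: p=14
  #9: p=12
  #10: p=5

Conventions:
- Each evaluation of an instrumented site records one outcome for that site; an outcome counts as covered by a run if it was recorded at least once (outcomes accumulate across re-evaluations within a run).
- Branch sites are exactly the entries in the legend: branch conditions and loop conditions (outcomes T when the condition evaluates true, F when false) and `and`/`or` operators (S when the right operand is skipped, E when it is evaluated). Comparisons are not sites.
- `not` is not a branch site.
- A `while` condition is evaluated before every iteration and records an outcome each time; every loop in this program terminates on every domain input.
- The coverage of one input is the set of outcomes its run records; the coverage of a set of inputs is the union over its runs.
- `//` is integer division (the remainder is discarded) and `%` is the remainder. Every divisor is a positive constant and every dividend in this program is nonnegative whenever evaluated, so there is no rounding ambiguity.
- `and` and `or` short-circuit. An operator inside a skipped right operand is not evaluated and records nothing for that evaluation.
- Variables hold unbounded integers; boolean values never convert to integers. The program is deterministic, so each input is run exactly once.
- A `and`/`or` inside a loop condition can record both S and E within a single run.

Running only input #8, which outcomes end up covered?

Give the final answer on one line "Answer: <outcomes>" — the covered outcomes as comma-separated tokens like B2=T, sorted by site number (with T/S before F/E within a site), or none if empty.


Running input #8 (p=14), event by event:
  B2->E, B1->T, B2->E, B1->T, B2->S, B1->F, B3->T, B5->E, B4->F, B7->E
  B6->T, B9->T, B9->T, B9->T, B9->T, B9->T, B9->T, B9->T, B9->T, B9->T
  B9->T, B9->F
as a set, this run covers: B1=T, B1=F, B2=S, B2=E, B3=T, B4=F, B5=E, B6=T, B7=E, B9=T, B9=F
Answer: B1=T, B1=F, B2=S, B2=E, B3=T, B4=F, B5=E, B6=T, B7=E, B9=T, B9=F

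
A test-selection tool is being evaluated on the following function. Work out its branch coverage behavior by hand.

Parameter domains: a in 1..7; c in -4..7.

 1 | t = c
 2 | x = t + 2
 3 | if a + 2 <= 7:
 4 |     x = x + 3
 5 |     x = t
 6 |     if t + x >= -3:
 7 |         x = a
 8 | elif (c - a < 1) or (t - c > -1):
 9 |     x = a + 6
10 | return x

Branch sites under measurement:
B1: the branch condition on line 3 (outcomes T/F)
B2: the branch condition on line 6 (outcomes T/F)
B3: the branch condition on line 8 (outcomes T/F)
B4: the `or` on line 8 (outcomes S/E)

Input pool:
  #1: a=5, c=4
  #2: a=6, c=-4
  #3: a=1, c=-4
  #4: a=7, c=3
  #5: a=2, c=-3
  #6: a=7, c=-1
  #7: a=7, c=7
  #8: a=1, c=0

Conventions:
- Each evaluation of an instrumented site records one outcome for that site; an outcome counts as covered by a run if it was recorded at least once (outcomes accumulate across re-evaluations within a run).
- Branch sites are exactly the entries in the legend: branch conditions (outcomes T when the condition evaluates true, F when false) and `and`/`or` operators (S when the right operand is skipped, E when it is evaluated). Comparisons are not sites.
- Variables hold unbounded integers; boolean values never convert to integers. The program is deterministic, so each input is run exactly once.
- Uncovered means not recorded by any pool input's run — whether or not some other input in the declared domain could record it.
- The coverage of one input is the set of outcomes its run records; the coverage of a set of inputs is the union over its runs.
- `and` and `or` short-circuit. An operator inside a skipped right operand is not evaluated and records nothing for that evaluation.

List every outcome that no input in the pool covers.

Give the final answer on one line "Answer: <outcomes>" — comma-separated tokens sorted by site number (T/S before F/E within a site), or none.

input #1, a=5, c=4: events B1->T, B2->T; outcomes B1=T, B2=T
input #2, a=6, c=-4: events B1->F, B4->S, B3->T; outcomes B1=F, B3=T, B4=S
input #3, a=1, c=-4: events B1->T, B2->F; outcomes B1=T, B2=F
input #4, a=7, c=3: events B1->F, B4->S, B3->T; outcomes B1=F, B3=T, B4=S
input #5, a=2, c=-3: events B1->T, B2->F; outcomes B1=T, B2=F
input #6, a=7, c=-1: events B1->F, B4->S, B3->T; outcomes B1=F, B3=T, B4=S
input #7, a=7, c=7: events B1->F, B4->S, B3->T; outcomes B1=F, B3=T, B4=S
input #8, a=1, c=0: events B1->T, B2->T; outcomes B1=T, B2=T
union over the pool: B1=T, B1=F, B2=T, B2=F, B3=T, B4=S
uncovered (2 of 8): B3=F, B4=E

Answer: B3=F, B4=E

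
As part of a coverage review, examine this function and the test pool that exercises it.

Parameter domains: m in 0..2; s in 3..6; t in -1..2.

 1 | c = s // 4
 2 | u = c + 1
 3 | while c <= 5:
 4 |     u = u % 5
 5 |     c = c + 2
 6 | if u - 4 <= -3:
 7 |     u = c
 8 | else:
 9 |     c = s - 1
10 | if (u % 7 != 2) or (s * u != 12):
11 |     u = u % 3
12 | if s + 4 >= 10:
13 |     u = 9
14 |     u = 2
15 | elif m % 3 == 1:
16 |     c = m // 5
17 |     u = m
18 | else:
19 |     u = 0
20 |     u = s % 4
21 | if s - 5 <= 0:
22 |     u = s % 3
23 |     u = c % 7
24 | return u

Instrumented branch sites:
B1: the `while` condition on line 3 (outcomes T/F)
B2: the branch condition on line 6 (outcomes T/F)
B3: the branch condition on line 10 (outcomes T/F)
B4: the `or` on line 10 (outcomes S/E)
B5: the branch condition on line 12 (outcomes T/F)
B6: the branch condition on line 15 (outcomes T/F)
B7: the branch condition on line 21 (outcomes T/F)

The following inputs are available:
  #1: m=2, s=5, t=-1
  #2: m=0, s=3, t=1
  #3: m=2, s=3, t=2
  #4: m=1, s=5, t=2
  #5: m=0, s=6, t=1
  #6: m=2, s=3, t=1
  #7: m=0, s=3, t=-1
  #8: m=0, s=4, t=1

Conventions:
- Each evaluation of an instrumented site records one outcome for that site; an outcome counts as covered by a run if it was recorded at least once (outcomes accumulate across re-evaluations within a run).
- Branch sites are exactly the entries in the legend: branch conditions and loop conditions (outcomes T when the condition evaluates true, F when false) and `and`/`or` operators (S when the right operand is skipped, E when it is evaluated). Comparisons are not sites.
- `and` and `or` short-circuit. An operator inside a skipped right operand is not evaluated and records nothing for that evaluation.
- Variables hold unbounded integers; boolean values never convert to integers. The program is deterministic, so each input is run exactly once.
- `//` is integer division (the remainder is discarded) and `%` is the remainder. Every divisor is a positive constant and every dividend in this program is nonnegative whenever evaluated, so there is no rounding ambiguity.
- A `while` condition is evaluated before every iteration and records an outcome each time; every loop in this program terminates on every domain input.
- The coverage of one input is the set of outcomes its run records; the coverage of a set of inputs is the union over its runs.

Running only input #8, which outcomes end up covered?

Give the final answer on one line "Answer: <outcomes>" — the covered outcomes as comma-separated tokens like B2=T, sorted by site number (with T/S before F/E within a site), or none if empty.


Running input #8 (m=0, s=4, t=1), event by event:
  B1->T, B1->T, B1->T, B1->F, B2->F, B4->E, B3->T, B5->F, B6->F, B7->T
distinct outcomes covered: B1=T, B1=F, B2=F, B3=T, B4=E, B5=F, B6=F, B7=T
Answer: B1=T, B1=F, B2=F, B3=T, B4=E, B5=F, B6=F, B7=T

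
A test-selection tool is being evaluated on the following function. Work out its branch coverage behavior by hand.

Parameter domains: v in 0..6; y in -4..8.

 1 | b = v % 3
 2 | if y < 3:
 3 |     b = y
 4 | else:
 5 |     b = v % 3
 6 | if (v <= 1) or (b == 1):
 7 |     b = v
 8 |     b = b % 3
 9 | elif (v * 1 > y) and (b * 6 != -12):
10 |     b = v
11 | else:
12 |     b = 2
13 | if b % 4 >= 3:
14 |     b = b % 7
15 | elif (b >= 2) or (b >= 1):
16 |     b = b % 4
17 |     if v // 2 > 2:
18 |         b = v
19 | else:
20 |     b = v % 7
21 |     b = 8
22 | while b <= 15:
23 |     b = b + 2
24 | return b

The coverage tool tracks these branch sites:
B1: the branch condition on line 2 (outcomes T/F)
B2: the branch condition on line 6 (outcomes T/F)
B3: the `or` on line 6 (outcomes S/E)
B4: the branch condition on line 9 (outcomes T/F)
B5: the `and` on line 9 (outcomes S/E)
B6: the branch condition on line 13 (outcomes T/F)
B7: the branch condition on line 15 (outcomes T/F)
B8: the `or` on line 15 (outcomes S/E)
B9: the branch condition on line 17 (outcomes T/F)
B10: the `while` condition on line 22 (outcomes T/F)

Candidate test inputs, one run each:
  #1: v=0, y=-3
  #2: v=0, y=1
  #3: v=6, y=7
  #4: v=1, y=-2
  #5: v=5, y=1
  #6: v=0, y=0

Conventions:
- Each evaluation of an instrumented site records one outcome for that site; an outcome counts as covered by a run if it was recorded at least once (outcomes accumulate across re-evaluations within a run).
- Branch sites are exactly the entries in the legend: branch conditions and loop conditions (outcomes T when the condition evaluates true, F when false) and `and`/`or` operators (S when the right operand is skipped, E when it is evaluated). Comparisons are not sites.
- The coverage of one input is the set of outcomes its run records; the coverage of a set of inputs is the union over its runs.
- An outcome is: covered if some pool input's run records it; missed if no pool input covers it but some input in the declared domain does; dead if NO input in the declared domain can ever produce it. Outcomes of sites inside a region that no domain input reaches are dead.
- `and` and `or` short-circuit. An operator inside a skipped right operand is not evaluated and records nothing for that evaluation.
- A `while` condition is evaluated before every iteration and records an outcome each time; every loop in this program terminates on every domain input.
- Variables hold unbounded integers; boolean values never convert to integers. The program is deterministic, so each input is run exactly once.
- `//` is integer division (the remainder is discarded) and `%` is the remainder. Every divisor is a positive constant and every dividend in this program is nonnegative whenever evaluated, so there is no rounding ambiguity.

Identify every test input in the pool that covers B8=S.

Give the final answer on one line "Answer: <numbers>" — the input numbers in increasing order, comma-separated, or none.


input #1 (v=0, y=-3): does not record B8=S
input #2 (v=0, y=1): does not record B8=S
input #3 (v=6, y=7): records B8=S
input #4 (v=1, y=-2): does not record B8=S
input #5 (v=5, y=1): records B8=S
input #6 (v=0, y=0): does not record B8=S
Answer: 3, 5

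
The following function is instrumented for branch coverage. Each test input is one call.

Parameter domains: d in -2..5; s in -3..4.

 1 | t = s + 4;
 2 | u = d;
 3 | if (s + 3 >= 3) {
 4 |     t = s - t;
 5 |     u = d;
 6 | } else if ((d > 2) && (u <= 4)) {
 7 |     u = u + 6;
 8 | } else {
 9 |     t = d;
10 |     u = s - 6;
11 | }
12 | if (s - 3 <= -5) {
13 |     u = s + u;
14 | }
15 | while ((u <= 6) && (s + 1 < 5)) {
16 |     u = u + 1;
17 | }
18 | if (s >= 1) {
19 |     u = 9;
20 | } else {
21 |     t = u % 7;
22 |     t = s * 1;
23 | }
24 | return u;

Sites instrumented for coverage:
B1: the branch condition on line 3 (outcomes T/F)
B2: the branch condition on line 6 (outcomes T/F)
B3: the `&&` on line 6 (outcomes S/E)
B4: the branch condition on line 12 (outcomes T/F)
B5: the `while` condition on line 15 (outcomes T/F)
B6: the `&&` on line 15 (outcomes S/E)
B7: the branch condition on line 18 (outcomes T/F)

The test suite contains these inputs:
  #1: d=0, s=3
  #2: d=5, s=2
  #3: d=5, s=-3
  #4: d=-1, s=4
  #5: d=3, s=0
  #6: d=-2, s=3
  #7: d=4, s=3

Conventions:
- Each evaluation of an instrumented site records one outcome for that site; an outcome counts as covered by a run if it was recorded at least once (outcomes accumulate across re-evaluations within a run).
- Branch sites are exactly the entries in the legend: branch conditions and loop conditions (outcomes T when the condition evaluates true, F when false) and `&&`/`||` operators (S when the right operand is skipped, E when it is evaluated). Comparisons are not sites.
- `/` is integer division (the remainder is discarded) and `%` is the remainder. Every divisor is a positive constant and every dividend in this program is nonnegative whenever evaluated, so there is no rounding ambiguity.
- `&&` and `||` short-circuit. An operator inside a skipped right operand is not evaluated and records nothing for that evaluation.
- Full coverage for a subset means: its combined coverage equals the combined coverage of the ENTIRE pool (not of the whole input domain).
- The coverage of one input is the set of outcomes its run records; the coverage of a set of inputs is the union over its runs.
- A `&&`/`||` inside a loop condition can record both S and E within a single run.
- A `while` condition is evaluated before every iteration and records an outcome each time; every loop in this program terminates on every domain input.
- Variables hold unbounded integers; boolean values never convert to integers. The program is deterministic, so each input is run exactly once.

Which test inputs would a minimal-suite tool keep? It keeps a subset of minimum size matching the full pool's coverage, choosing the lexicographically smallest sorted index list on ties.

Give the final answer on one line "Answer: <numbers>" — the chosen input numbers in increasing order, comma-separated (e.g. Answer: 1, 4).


#1 (d=0, s=3) -> B1->T, B4->F, B6->E, B5->T, B6->E, B5->T, B6->E, B5->T, B6->E, B5->T, B6->E, B5->T, B6->E, B5->T, ...; covered: B1=T, B4=F, B5=T, B5=F, B6=S, B6=E, B7=T
#2 (d=5, s=2) -> B1->T, B4->F, B6->E, B5->T, B6->E, B5->T, B6->S, B5->F, B7->T; covered: B1=T, B4=F, B5=T, B5=F, B6=S, B6=E, B7=T
#3 (d=5, s=-3) -> B1->F, B3->E, B2->F, B4->T, B6->E, B5->T, B6->E, B5->T, B6->E, B5->T, B6->E, B5->T, B6->E, B5->T, ...; covered: B1=F, B2=F, B3=E, B4=T, B5=T, B5=F, B6=S, B6=E, B7=F
#4 (d=-1, s=4) -> B1->T, B4->F, B6->E, B5->F, B7->T; covered: B1=T, B4=F, B5=F, B6=E, B7=T
#5 (d=3, s=0) -> B1->T, B4->F, B6->E, B5->T, B6->E, B5->T, B6->E, B5->T, B6->E, B5->T, B6->S, B5->F, B7->F; covered: B1=T, B4=F, B5=T, B5=F, B6=S, B6=E, B7=F
#6 (d=-2, s=3) -> B1->T, B4->F, B6->E, B5->T, B6->E, B5->T, B6->E, B5->T, B6->E, B5->T, B6->E, B5->T, B6->E, B5->T, ...; covered: B1=T, B4=F, B5=T, B5=F, B6=S, B6=E, B7=T
#7 (d=4, s=3) -> B1->T, B4->F, B6->E, B5->T, B6->E, B5->T, B6->E, B5->T, B6->S, B5->F, B7->T; covered: B1=T, B4=F, B5=T, B5=F, B6=S, B6=E, B7=T
the full pool covers 12 outcomes: B1=T, B1=F, B2=F, B3=E, B4=T, B4=F, B5=T, B5=F, B6=S, B6=E, B7=T, B7=F
checked all size-1 subsets: none covers 12 outcomes (max 9/12)
the canonical winner is {1, 3}: size 2, full 12-outcome coverage, earliest index list among size-2 covers
Answer: 1, 3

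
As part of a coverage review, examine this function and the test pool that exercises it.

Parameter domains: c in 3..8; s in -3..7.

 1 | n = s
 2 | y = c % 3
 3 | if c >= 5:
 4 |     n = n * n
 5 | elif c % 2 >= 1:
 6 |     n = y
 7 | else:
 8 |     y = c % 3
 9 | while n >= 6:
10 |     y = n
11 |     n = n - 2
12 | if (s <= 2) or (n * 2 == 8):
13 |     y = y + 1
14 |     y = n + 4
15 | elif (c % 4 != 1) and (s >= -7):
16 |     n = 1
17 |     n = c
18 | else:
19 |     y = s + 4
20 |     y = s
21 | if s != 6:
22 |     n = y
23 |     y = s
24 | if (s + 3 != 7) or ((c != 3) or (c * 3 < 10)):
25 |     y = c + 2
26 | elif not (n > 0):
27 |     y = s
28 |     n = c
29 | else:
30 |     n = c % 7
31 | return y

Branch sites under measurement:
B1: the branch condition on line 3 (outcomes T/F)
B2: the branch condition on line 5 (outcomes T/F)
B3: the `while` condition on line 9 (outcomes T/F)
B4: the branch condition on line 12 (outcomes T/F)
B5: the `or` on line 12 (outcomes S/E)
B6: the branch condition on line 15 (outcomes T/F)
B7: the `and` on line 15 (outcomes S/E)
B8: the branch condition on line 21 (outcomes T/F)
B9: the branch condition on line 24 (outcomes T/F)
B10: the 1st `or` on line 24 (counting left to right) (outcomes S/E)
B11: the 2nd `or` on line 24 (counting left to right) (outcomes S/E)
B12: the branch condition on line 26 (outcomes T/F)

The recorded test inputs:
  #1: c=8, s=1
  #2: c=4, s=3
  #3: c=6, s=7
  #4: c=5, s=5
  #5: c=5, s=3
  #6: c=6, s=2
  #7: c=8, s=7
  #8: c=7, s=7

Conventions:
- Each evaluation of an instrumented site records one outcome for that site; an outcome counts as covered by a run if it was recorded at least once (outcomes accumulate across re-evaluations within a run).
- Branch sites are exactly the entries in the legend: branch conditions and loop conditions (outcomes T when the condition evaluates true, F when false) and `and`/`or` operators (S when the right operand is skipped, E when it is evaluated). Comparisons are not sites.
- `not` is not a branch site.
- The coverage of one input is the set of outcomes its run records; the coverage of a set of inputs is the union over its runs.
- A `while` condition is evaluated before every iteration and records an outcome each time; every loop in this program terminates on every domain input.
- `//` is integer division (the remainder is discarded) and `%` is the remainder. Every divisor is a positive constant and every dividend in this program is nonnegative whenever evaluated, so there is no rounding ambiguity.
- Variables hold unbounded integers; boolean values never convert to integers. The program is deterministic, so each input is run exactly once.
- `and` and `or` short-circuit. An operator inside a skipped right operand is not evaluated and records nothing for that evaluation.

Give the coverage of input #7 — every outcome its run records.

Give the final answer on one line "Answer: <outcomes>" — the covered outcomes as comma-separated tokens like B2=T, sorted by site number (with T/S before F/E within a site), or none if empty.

Simulating input #7 (c=8, s=7) step by step:
  B1->T, B3->T, B3->T, B3->T, B3->T, B3->T, B3->T, B3->T, B3->T, B3->T
  B3->T, B3->T, B3->T, B3->T, B3->T, B3->T, B3->T, B3->T, B3->T, B3->T
  B3->T, B3->T, B3->T, B3->F, B5->E, B4->F, B7->E, B6->T, B8->T, B10->S
  B9->T
collecting distinct outcomes: B1=T, B3=T, B3=F, B4=F, B5=E, B6=T, B7=E, B8=T, B9=T, B10=S

Answer: B1=T, B3=T, B3=F, B4=F, B5=E, B6=T, B7=E, B8=T, B9=T, B10=S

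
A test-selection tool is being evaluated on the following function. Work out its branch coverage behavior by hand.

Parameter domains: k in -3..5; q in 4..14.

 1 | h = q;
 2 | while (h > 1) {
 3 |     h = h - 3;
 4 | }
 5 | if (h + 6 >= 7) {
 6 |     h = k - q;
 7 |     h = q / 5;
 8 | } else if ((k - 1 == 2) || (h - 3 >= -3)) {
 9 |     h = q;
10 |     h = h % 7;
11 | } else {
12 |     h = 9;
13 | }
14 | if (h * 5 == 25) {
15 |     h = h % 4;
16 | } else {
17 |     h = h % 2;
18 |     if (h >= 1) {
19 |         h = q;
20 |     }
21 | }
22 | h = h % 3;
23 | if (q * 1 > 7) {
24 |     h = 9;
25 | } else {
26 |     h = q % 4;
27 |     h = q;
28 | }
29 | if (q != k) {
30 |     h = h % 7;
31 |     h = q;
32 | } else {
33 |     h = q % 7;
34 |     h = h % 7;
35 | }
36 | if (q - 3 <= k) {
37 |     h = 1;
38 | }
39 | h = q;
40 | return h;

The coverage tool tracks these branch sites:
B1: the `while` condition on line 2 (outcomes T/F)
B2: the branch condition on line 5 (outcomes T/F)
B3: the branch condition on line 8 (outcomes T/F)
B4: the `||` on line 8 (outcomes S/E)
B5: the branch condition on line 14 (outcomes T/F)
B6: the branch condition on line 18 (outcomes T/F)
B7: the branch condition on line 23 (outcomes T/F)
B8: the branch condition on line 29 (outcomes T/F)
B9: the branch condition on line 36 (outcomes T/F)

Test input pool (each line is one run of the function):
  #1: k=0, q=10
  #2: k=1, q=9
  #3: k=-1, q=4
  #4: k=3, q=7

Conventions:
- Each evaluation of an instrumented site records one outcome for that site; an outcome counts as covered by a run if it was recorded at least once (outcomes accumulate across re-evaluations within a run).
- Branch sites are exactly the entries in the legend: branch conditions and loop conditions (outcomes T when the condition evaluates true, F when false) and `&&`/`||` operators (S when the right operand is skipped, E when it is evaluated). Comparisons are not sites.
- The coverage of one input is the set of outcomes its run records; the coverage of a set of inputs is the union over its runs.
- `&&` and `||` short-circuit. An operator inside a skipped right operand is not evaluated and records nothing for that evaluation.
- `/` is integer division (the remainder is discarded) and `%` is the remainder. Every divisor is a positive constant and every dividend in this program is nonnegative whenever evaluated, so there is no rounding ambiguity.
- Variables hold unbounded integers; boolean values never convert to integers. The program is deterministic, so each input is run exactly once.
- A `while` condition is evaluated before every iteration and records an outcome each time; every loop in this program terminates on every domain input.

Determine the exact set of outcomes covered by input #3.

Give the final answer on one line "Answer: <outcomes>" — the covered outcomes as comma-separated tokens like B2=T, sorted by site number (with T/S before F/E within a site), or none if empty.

Event log for input #3 (k=-1, q=4):
  B1->T, B1->F, B2->T, B5->F, B6->F, B7->F, B8->T, B9->F
collecting distinct outcomes: B1=T, B1=F, B2=T, B5=F, B6=F, B7=F, B8=T, B9=F

Answer: B1=T, B1=F, B2=T, B5=F, B6=F, B7=F, B8=T, B9=F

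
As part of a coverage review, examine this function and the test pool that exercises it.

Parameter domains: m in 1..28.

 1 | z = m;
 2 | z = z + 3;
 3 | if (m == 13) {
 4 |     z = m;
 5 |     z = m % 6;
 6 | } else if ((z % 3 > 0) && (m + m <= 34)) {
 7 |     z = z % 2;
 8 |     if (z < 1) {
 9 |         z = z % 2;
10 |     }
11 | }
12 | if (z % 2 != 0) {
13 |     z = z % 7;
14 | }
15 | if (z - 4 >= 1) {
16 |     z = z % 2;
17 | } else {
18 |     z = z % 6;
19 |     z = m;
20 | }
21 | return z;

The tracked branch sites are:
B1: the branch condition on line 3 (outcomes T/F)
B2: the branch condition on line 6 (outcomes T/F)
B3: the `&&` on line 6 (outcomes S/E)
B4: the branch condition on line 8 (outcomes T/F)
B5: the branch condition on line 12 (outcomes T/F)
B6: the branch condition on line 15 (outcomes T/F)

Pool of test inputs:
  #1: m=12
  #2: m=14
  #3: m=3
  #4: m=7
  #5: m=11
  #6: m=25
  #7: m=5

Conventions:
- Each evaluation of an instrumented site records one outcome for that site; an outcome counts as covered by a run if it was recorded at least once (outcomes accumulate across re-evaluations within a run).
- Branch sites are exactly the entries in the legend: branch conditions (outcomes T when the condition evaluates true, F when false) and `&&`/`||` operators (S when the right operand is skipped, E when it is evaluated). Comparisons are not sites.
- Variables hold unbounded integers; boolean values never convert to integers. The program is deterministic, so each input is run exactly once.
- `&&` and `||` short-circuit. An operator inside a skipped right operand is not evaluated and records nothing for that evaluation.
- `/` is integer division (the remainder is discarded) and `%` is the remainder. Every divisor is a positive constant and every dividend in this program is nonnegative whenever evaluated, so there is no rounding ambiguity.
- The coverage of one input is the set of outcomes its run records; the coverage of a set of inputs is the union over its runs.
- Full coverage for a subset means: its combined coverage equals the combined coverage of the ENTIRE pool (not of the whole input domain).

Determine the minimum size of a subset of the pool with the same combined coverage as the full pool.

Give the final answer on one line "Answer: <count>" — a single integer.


run #1 (m=12) runs B1->F, B3->S, B2->F, B5->T, B6->F; records B1=F, B2=F, B3=S, B5=T, B6=F
run #2 (m=14) runs B1->F, B3->E, B2->T, B4->F, B5->T, B6->F; records B1=F, B2=T, B3=E, B4=F, B5=T, B6=F
run #3 (m=3) runs B1->F, B3->S, B2->F, B5->F, B6->T; records B1=F, B2=F, B3=S, B5=F, B6=T
run #4 (m=7) runs B1->F, B3->E, B2->T, B4->T, B5->F, B6->F; records B1=F, B2=T, B3=E, B4=T, B5=F, B6=F
run #5 (m=11) runs B1->F, B3->E, B2->T, B4->T, B5->F, B6->F; records B1=F, B2=T, B3=E, B4=T, B5=F, B6=F
run #6 (m=25) runs B1->F, B3->E, B2->F, B5->F, B6->T; records B1=F, B2=F, B3=E, B5=F, B6=T
run #7 (m=5) runs B1->F, B3->E, B2->T, B4->T, B5->F, B6->F; records B1=F, B2=T, B3=E, B4=T, B5=F, B6=F
together the pool reaches 11 outcomes: B1=F, B2=T, B2=F, B3=S, B3=E, B4=T, B4=F, B5=T, B5=F, B6=T, B6=F
checked all size-1 subsets: none covers 11 outcomes (max 6/11)
checked all size-2 subsets: none covers 11 outcomes (max 10/11)
inputs {2, 3, 4} (size 3) cover everything; no size-3 subset with a lexicographically smaller index list covers all 11
Answer: 3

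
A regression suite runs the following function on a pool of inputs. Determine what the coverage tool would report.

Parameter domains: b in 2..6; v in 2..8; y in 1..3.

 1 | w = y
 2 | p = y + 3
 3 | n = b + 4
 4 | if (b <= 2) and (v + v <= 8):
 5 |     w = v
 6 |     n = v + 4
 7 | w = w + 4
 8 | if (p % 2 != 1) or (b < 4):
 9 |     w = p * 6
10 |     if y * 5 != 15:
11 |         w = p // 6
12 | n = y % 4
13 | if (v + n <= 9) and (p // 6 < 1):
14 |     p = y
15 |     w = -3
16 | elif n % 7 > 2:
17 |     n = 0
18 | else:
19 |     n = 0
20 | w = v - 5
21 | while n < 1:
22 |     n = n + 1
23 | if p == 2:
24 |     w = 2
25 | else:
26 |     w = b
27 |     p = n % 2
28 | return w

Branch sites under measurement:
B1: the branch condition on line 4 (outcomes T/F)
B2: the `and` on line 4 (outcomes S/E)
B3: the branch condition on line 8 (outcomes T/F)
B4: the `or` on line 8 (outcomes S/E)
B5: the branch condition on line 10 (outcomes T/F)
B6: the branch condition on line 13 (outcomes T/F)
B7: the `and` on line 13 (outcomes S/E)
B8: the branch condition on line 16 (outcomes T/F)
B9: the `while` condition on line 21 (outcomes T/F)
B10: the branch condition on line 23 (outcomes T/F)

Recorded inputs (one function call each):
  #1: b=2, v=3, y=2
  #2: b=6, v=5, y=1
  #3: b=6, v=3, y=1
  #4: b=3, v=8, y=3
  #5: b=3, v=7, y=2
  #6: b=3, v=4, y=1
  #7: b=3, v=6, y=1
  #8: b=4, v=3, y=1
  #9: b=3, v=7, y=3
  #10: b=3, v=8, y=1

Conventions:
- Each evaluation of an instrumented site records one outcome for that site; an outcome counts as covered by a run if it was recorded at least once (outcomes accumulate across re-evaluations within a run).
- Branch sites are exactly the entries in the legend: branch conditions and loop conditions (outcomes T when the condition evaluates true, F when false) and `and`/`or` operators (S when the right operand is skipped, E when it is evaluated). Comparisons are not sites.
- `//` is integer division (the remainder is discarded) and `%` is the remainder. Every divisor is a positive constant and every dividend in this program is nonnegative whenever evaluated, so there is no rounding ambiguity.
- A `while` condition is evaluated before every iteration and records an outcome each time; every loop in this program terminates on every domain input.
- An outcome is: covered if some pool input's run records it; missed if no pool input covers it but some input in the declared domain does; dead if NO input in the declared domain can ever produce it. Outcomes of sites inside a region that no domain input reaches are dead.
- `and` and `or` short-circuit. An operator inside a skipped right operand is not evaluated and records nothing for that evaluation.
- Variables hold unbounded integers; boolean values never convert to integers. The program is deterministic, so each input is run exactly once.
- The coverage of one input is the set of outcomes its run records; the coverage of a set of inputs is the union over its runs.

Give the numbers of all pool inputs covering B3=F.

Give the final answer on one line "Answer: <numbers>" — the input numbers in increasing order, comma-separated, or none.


input #1 (b=2, v=3, y=2): does not produce B3=F
input #2 (b=6, v=5, y=1): does not produce B3=F
input #3 (b=6, v=3, y=1): does not produce B3=F
input #4 (b=3, v=8, y=3): does not produce B3=F
input #5 (b=3, v=7, y=2): does not produce B3=F
input #6 (b=3, v=4, y=1): does not produce B3=F
input #7 (b=3, v=6, y=1): does not produce B3=F
input #8 (b=4, v=3, y=1): does not produce B3=F
input #9 (b=3, v=7, y=3): does not produce B3=F
input #10 (b=3, v=8, y=1): does not produce B3=F
Answer: none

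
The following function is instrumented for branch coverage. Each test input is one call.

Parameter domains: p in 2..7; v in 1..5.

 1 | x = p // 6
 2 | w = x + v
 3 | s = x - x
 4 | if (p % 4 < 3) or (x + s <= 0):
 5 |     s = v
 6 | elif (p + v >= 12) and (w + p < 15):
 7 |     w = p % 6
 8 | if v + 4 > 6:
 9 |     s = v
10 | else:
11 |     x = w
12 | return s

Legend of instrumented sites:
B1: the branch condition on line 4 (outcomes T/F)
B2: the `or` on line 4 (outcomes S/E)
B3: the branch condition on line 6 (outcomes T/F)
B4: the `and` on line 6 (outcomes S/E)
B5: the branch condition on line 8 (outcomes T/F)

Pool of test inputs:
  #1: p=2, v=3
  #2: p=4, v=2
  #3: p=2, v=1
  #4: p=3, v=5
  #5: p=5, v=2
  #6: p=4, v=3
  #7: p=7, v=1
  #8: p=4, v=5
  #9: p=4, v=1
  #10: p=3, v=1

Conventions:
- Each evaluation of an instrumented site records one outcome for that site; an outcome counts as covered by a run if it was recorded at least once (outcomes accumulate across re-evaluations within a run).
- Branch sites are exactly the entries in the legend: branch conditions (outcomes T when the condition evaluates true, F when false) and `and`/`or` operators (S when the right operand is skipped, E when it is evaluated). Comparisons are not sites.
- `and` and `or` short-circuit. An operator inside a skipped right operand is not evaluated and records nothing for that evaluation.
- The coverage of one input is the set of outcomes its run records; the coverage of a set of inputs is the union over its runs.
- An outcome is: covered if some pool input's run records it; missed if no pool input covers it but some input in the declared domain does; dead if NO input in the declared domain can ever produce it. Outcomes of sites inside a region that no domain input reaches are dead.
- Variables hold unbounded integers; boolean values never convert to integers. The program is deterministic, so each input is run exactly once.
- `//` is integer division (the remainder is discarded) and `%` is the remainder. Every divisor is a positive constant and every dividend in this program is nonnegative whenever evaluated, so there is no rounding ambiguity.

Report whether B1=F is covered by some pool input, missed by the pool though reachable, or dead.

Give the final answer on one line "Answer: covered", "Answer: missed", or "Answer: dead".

B1=F is recorded by pool input(s) 7 -> covered

Answer: covered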